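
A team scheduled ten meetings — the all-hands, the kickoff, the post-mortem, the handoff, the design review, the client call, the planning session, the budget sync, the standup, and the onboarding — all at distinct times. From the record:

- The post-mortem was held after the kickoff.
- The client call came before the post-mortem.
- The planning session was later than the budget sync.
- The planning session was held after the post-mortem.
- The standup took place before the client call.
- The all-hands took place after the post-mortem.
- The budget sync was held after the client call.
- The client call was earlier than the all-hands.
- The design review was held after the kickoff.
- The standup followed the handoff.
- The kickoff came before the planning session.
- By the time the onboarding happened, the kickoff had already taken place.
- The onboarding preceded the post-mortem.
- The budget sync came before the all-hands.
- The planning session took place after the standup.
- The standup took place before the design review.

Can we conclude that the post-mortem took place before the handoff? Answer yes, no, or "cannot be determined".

Tracing the constraints gives the handoff → the standup → the client call → the post-mortem, so the handoff must come before the post-mortem.
That means the post-mortem cannot be before the handoff.

no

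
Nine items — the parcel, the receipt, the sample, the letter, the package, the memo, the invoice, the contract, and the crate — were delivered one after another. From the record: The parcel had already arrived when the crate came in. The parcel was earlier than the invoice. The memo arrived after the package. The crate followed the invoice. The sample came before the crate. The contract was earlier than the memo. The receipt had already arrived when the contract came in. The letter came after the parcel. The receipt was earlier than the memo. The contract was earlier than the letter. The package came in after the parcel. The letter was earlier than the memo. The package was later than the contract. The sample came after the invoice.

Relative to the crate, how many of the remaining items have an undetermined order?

Forced before the crate: the invoice, the parcel, and the sample.
That leaves the contract, the letter, the memo, the package, and the receipt with no forced order relative to the crate — 5.

5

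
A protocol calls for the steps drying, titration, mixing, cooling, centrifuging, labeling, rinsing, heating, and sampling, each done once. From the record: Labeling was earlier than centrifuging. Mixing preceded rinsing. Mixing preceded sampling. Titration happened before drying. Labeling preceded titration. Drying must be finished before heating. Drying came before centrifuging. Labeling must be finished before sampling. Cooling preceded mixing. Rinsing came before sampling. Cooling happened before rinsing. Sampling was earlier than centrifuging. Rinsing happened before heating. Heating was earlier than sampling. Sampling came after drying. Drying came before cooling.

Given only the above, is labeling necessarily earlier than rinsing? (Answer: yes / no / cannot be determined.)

Chain the constraints: labeling → titration → drying → cooling → rinsing. Each link is directly stated, so labeling comes before rinsing.

yes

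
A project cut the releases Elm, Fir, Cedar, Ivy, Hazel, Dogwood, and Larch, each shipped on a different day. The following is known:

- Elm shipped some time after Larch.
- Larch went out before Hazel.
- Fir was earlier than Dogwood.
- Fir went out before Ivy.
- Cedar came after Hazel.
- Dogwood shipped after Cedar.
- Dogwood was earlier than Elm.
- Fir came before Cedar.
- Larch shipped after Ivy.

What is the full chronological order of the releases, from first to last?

The constraints fix every adjacent pair, so only one ordering works:
Fir → Ivy → Larch → Hazel → Cedar → Dogwood → Elm.

Fir, Ivy, Larch, Hazel, Cedar, Dogwood, Elm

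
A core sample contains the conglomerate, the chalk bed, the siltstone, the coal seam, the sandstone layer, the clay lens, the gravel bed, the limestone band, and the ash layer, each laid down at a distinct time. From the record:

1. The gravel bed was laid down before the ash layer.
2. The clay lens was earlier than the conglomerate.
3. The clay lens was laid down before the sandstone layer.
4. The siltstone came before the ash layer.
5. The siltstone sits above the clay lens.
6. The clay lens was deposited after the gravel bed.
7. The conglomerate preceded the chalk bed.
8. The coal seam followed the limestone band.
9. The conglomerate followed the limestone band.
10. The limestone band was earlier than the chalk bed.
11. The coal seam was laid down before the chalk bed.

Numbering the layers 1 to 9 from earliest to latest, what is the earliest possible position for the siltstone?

The clay lens and the gravel bed must both come before the siltstone — 2 forced predecessors.
Nothing else is forced ahead of the siltstone, so its earliest slot is position 2 + 1 = 3.

3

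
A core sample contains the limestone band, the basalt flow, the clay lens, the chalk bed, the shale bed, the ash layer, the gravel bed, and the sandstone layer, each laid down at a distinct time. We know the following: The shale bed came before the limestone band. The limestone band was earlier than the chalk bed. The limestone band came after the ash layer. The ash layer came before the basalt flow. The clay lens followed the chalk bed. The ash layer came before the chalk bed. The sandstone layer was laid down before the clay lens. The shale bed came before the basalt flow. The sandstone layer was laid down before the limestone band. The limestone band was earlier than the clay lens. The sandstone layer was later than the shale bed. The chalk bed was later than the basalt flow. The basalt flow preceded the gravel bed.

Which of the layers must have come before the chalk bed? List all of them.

Directly stated before the chalk bed: the ash layer, the basalt flow, and the limestone band.
The sandstone layer reaches the chalk bed via the sandstone layer → the limestone band → the chalk bed.
The shale bed reaches the chalk bed via the shale bed → the limestone band → the chalk bed.
No chain forces the clay lens (or any of the others) ahead of the chalk bed.

the ash layer, the basalt flow, the limestone band, the sandstone layer, the shale bed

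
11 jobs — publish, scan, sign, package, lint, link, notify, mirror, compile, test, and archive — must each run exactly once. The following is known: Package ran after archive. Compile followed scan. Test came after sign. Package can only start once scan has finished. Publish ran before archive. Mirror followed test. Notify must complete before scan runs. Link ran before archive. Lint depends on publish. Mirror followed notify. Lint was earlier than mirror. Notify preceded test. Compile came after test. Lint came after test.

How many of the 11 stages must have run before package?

Directly stated before package: archive and scan.
Link reaches package via link → archive → package.
Notify reaches package via notify → scan → package.
Publish reaches package via publish → archive → package.
That's archive, link, notify, publish, and scan — 5 in all.

5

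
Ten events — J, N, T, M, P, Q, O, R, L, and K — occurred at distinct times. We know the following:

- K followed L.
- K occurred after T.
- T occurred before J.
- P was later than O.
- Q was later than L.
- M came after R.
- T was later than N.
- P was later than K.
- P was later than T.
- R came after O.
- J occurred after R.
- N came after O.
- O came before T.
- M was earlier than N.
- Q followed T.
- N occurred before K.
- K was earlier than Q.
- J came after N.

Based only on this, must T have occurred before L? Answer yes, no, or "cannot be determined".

No chain of stated constraints runs from T to L, and none runs from L to T either.
So the relative order of T and L is not fixed by the given facts.

cannot be determined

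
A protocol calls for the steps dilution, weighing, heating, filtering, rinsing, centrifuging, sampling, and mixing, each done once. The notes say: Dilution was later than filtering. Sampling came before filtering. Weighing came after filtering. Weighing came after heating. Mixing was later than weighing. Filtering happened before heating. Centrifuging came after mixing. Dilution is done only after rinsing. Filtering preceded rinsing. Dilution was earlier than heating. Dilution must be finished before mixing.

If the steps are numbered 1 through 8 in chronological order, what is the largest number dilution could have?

Dilution must come before centrifuging, heating, mixing, and weighing — 4 steps forced after it.
Everything else can be placed before dilution in some valid order, so dilution can sit as late as position 8 − 4 = 4.

4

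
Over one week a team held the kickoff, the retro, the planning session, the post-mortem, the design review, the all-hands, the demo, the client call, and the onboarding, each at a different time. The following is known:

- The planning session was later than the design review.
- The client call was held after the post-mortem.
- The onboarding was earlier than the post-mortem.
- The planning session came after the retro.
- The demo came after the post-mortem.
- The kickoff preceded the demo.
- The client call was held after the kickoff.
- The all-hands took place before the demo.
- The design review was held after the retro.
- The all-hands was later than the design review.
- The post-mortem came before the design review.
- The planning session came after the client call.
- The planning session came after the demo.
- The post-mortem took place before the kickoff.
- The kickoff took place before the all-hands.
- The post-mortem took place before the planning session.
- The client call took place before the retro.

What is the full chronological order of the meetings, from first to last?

the onboarding, the post-mortem, the kickoff, the client call, the retro, the design review, the all-hands, the demo, the planning session

The constraints fix every adjacent pair, so only one ordering works:
the onboarding → the post-mortem → the kickoff → the client call → the retro → the design review → the all-hands → the demo → the planning session.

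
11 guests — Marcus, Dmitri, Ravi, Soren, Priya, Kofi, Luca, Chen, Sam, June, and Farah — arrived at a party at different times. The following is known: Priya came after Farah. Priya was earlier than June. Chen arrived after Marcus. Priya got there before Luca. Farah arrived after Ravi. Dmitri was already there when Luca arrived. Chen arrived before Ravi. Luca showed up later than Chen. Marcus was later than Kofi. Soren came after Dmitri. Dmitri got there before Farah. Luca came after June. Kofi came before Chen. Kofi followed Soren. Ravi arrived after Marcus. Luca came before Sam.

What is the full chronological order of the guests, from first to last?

The constraints fix every adjacent pair, so only one ordering works:
Dmitri → Soren → Kofi → Marcus → Chen → Ravi → Farah → Priya → June → Luca → Sam.

Dmitri, Soren, Kofi, Marcus, Chen, Ravi, Farah, Priya, June, Luca, Sam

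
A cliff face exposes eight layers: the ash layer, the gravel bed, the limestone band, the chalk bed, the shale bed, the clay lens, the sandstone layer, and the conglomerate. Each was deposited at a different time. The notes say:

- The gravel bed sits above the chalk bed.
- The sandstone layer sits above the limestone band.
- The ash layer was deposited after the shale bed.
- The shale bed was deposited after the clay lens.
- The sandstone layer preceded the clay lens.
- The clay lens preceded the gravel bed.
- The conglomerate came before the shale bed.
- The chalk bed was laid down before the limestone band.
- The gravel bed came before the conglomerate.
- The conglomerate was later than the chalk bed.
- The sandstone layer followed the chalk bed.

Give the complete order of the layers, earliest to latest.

The constraints fix every adjacent pair, so only one ordering works:
the chalk bed → the limestone band → the sandstone layer → the clay lens → the gravel bed → the conglomerate → the shale bed → the ash layer.

the chalk bed, the limestone band, the sandstone layer, the clay lens, the gravel bed, the conglomerate, the shale bed, the ash layer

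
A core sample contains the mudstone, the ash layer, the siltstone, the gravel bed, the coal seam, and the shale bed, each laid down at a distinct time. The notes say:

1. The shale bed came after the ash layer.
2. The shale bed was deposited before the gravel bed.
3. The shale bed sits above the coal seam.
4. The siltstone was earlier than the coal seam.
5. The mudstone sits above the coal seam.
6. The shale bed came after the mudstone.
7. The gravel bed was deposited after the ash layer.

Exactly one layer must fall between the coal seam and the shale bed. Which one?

Tracing the constraints gives the coal seam → the mudstone → the shale bed, so the mudstone sits after the coal seam and before the shale bed.
No other layer is forced both after the coal seam and before the shale bed.

the mudstone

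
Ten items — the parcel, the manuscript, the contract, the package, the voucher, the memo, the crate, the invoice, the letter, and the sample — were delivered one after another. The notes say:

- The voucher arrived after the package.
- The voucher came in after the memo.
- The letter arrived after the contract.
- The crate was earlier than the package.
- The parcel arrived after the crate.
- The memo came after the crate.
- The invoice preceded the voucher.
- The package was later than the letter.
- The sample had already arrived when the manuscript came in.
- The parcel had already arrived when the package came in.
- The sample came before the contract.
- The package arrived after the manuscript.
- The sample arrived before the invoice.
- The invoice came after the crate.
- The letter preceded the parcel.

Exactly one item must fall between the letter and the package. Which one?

Tracing the constraints gives the letter → the parcel → the package, so the parcel sits after the letter and before the package.
No other item is forced both after the letter and before the package.

the parcel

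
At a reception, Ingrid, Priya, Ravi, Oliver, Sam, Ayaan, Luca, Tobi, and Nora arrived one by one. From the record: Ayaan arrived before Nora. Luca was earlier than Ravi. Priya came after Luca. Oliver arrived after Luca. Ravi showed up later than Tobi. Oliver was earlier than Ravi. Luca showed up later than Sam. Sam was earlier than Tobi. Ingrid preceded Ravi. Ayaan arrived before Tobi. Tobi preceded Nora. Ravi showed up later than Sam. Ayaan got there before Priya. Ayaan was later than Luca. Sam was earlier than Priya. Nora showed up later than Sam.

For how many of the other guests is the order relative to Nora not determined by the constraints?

4

Forced before Nora: Ayaan, Luca, Sam, and Tobi.
That leaves Ingrid, Oliver, Priya, and Ravi with no forced order relative to Nora — 4.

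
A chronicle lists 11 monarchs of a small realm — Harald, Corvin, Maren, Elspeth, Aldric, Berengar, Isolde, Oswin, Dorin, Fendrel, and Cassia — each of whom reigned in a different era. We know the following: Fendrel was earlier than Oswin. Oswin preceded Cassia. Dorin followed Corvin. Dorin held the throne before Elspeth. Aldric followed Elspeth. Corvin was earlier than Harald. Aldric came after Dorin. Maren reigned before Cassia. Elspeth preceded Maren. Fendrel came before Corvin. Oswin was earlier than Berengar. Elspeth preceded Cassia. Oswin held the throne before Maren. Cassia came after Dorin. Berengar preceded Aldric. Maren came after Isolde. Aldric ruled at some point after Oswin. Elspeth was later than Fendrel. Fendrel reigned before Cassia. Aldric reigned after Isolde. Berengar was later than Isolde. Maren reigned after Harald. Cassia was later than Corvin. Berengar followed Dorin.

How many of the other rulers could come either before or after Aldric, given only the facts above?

3

Forced before Aldric: Berengar, Corvin, Dorin, Elspeth, Fendrel, Isolde, and Oswin.
That leaves Cassia, Harald, and Maren with no forced order relative to Aldric — 3.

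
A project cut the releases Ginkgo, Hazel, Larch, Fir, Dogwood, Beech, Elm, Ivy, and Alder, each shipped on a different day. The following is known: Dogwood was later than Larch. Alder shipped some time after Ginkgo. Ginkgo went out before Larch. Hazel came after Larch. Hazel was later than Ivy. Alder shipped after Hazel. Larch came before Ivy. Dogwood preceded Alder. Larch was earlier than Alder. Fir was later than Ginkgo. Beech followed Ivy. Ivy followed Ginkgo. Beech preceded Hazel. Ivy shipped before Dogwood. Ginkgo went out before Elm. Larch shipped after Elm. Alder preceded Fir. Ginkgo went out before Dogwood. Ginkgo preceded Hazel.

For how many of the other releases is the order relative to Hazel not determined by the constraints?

1

Forced before Hazel: Beech, Elm, Ginkgo, Ivy, and Larch; forced after Hazel: Alder and Fir.
That leaves Dogwood with no forced order relative to Hazel — 1.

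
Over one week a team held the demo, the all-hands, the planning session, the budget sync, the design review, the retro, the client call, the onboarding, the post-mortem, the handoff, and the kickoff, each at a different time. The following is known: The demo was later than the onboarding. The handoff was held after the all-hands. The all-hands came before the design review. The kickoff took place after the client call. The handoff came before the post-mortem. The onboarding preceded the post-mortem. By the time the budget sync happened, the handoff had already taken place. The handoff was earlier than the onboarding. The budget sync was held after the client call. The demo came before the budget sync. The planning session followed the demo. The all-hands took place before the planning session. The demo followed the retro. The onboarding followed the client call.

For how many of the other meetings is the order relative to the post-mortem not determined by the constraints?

6

Forced before the post-mortem: the all-hands, the client call, the handoff, and the onboarding.
That leaves the budget sync, the demo, the design review, the kickoff, the planning session, and the retro with no forced order relative to the post-mortem — 6.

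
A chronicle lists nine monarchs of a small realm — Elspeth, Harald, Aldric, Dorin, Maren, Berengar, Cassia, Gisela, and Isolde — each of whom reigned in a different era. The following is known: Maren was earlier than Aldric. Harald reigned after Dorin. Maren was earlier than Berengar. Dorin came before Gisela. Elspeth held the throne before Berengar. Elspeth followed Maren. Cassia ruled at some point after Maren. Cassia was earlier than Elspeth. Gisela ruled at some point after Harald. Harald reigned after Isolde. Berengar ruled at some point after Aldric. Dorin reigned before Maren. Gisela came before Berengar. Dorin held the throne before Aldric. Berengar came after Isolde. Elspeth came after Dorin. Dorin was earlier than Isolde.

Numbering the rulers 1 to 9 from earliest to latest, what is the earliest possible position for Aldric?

3

Dorin and Maren must both come before Aldric — 2 forced predecessors.
Nothing else is forced ahead of Aldric, so their earliest slot is position 2 + 1 = 3.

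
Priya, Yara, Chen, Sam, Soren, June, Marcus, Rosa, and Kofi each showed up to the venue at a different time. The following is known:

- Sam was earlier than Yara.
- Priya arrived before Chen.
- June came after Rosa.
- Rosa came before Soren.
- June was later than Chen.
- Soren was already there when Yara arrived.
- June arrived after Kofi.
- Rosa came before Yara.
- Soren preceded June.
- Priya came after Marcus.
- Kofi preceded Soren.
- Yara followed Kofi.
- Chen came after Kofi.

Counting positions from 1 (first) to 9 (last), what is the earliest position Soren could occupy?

3

Kofi and Rosa must both come before Soren — 2 forced predecessors.
Nothing else is forced ahead of Soren, so their earliest slot is position 2 + 1 = 3.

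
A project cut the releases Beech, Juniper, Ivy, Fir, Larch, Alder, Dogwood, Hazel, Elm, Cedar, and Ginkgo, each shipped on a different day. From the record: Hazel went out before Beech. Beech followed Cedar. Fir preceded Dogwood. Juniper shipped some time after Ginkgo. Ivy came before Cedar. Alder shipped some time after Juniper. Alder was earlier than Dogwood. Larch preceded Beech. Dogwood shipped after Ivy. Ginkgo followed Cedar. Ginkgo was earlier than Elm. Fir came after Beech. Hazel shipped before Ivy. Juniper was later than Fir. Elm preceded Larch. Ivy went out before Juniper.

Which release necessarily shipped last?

Every other release has a chain of constraints placing it before Dogwood, so Dogwood is last.

Dogwood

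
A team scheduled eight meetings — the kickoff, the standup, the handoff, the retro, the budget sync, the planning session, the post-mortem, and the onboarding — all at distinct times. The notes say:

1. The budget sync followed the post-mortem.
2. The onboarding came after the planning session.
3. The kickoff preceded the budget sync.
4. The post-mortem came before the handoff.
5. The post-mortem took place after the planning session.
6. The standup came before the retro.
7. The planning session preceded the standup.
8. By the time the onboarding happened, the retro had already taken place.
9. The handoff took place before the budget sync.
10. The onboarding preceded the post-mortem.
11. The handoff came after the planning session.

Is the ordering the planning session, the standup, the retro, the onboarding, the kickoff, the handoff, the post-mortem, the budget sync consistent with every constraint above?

no

The constraints require the post-mortem before the handoff, but in the proposed sequence the handoff appears ahead of the post-mortem. That one violation is enough.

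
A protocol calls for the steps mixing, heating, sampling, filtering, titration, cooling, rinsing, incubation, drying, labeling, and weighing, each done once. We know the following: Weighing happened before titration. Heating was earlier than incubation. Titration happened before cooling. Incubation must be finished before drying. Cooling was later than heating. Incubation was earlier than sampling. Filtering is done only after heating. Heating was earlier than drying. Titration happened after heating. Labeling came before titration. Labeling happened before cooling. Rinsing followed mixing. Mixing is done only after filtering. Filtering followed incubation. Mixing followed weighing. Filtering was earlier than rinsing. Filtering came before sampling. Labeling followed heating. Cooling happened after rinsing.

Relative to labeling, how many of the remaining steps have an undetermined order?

7

Forced before labeling: heating; forced after labeling: cooling and titration.
That leaves drying, filtering, incubation, mixing, rinsing, sampling, and weighing with no forced order relative to labeling — 7.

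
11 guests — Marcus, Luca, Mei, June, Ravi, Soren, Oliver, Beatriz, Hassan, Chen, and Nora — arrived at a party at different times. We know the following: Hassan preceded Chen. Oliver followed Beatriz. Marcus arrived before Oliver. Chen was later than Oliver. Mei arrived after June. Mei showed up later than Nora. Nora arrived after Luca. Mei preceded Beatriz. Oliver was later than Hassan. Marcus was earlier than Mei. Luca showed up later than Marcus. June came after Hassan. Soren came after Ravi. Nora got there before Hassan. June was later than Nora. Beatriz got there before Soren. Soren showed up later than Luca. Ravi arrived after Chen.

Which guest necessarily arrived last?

Soren

Every other guest has a chain of constraints placing them before Soren, so Soren is last.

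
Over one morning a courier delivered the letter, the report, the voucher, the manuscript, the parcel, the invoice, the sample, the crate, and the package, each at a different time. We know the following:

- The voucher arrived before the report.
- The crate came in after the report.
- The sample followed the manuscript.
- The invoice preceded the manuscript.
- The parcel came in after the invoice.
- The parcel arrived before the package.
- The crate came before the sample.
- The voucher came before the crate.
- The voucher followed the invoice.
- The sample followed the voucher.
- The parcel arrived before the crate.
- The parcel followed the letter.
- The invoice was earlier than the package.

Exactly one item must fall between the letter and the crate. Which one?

the parcel

Tracing the constraints gives the letter → the parcel → the crate, so the parcel sits after the letter and before the crate.
No other item is forced both after the letter and before the crate.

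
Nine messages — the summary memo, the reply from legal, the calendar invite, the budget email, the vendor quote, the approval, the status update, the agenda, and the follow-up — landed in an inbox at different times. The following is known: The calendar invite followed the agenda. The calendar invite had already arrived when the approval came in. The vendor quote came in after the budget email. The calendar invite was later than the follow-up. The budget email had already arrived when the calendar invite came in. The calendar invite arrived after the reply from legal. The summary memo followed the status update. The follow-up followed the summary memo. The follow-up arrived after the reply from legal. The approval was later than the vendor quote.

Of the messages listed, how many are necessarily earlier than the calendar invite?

6

Directly stated before the calendar invite: the agenda, the budget email, the follow-up, and the reply from legal.
The status update reaches the calendar invite via the status update → the summary memo → the follow-up → the calendar invite.
The summary memo reaches the calendar invite via the summary memo → the follow-up → the calendar invite.
No chain forces the vendor quote (or any of the others) ahead of the calendar invite.
That's the agenda, the budget email, the follow-up, the reply from legal, the status update, and the summary memo — 6 in all.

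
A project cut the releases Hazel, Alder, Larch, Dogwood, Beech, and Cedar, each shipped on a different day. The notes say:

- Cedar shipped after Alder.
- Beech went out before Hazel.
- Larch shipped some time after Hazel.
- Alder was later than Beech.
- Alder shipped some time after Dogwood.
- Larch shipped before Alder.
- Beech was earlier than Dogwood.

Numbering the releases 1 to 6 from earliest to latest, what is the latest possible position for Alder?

Alder must come before Cedar — 1 release forced after it.
Everything else can be placed before Alder in some valid order, so Alder can sit as late as position 6 − 1 = 5.

5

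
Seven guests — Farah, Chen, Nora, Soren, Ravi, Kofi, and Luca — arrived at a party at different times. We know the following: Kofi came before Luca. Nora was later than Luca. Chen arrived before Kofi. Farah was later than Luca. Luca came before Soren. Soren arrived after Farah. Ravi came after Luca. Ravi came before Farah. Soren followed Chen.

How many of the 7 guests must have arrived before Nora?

Directly stated before Nora: Luca.
Chen reaches Nora via Chen → Kofi → Luca → Nora.
Kofi reaches Nora via Kofi → Luca → Nora.
No chain forces Farah (or any of the others) ahead of Nora.
That's Chen, Kofi, and Luca — 3 in all.

3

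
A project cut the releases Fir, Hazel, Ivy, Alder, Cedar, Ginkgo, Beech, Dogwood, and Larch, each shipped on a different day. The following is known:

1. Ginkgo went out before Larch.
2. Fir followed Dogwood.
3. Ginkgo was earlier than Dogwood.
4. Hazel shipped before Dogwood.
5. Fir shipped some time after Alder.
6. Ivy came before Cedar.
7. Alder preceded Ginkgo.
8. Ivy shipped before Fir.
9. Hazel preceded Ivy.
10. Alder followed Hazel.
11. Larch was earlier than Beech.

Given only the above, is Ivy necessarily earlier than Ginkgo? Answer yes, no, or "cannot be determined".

No chain of stated constraints runs from Ivy to Ginkgo, and none runs from Ginkgo to Ivy either.
So the relative order of Ivy and Ginkgo is not fixed by the given facts.

cannot be determined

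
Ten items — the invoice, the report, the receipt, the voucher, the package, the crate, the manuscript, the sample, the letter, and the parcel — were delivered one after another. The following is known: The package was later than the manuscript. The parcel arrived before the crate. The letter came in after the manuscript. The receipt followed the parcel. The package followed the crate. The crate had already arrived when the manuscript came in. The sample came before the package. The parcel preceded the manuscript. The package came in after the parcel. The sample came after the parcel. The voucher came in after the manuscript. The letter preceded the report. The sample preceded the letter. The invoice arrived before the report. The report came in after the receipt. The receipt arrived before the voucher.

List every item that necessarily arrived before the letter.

the crate, the manuscript, the parcel, the sample

Directly stated before the letter: the manuscript and the sample.
The crate reaches the letter via the crate → the manuscript → the letter.
The parcel reaches the letter via the parcel → the manuscript → the letter.
No chain forces the report (or any of the others) ahead of the letter.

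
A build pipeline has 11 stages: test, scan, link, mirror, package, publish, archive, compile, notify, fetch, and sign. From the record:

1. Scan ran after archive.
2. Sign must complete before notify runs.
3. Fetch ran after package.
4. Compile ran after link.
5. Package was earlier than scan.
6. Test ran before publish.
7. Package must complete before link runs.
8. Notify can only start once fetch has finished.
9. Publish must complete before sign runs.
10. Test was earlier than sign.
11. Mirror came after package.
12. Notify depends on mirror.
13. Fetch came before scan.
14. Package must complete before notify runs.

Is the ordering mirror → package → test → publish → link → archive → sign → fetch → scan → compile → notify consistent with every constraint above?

The constraints require package before mirror, but in the proposed sequence mirror appears ahead of package. That one violation is enough.

no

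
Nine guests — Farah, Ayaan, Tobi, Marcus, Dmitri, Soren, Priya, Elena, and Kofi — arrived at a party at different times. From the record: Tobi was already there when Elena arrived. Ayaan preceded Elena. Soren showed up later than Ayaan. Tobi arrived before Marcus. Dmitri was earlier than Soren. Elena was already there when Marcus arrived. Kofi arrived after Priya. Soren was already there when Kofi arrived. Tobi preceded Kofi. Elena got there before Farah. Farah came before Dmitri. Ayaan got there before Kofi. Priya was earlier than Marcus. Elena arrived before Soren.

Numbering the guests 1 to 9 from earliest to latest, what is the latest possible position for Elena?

Elena must come before Dmitri, Farah, Kofi, Marcus, and Soren — 5 guests forced after them.
Everything else can be placed before Elena in some valid order, so Elena can sit as late as position 9 − 5 = 4.

4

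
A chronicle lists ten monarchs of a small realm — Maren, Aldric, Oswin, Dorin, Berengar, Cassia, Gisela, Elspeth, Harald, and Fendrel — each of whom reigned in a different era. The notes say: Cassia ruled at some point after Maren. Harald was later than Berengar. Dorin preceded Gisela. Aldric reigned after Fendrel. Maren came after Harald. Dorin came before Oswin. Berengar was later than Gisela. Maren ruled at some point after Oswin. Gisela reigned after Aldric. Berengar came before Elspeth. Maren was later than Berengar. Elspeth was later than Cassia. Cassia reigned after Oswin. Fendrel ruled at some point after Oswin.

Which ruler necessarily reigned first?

Dorin

Dorin has a chain of constraints placing them before every other ruler, so Dorin must be first.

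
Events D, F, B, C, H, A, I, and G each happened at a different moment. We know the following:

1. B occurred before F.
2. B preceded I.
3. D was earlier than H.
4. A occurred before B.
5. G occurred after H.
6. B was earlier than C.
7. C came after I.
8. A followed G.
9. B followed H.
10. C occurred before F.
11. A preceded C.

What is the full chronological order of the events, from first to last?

D, H, G, A, B, I, C, F

The constraints fix every adjacent pair, so only one ordering works:
D → H → G → A → B → I → C → F.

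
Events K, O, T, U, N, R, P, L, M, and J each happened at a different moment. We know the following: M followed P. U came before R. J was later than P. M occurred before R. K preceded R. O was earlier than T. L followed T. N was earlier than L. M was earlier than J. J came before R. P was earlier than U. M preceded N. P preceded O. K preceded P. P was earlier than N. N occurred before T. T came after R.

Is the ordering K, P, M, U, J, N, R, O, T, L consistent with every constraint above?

Check each stated constraint against the proposed order — e.g. K is ahead of R; P is ahead of O. Every pair is in the required order; nothing is violated.

yes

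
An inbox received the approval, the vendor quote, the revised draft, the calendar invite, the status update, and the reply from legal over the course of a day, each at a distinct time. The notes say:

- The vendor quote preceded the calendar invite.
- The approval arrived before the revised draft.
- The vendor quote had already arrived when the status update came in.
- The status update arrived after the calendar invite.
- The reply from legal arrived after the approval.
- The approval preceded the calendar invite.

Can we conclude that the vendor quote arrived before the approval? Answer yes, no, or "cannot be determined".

No chain of stated constraints runs from the vendor quote to the approval, and none runs from the approval to the vendor quote either.
So the relative order of the vendor quote and the approval is not fixed by the given facts.

cannot be determined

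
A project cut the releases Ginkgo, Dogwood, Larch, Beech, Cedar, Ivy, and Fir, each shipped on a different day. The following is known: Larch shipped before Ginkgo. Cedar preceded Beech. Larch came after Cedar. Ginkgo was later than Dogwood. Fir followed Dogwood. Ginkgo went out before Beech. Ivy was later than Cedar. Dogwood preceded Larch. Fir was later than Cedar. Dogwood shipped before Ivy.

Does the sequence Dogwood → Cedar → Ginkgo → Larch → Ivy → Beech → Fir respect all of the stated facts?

no

The constraints require Larch before Ginkgo, but in the proposed sequence Ginkgo appears ahead of Larch. That one violation is enough.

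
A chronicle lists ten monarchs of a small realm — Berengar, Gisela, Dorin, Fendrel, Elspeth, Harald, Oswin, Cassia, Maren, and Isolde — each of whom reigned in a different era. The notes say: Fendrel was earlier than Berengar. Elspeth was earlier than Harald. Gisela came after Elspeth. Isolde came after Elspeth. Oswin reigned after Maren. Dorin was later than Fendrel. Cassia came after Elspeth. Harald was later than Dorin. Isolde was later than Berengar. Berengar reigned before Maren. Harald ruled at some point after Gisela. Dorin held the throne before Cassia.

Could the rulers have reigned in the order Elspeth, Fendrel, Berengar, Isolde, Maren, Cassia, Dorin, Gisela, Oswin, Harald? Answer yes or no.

no

The constraints require Dorin before Cassia, but in the proposed sequence Cassia appears ahead of Dorin. That one violation is enough.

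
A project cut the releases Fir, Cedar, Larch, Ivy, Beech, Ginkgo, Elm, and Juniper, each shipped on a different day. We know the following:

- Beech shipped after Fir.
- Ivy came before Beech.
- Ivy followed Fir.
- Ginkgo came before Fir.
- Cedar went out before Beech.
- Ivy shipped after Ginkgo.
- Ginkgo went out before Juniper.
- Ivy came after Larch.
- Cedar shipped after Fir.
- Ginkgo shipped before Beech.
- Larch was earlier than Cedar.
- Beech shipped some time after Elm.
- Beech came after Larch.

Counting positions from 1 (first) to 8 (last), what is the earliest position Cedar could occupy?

Fir, Ginkgo, and Larch must all come before Cedar — 3 forced predecessors.
Nothing else is forced ahead of Cedar, so its earliest slot is position 3 + 1 = 4.

4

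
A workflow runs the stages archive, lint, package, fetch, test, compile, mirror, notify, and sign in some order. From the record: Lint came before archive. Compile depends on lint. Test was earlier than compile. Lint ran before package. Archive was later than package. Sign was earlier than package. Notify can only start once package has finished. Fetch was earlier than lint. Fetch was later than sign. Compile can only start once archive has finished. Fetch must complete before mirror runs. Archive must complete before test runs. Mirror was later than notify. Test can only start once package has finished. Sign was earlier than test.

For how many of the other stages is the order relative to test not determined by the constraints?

Forced before test: archive, fetch, lint, package, and sign; forced after test: compile.
That leaves mirror and notify with no forced order relative to test — 2.

2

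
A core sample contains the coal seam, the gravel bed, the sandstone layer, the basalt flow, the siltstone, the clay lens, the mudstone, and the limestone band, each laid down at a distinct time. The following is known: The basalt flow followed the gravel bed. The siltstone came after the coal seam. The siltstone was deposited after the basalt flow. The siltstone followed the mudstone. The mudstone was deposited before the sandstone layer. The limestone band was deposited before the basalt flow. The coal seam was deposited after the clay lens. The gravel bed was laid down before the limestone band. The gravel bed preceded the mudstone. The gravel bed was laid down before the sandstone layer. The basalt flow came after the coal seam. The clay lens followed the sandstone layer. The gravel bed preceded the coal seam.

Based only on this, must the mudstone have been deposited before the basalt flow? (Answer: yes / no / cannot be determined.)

yes

Chain the constraints: the mudstone → the sandstone layer → the clay lens → the coal seam → the basalt flow. Each link is directly stated, so the mudstone comes before the basalt flow.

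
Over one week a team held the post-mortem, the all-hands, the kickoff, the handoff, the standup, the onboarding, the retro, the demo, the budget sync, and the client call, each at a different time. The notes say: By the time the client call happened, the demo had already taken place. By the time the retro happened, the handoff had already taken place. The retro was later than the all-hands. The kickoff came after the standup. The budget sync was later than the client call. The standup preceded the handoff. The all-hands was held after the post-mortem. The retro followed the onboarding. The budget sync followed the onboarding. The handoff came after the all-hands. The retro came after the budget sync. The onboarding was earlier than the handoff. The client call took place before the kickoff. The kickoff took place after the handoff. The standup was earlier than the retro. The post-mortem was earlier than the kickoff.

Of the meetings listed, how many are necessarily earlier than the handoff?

4

Directly stated before the handoff: the all-hands, the onboarding, and the standup.
The post-mortem reaches the handoff via the post-mortem → the all-hands → the handoff.
No chain forces the client call (or any of the others) ahead of the handoff.
That's the all-hands, the onboarding, the post-mortem, and the standup — 4 in all.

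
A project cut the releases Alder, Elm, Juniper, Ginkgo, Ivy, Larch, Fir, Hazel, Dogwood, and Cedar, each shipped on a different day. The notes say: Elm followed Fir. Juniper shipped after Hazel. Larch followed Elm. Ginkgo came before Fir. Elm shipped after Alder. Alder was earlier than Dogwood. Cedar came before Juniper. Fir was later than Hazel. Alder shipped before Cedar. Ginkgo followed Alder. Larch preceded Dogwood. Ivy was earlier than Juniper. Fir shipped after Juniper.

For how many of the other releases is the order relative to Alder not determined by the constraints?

2

Forced after Alder: Cedar, Dogwood, Elm, Fir, Ginkgo, Juniper, and Larch.
That leaves Hazel and Ivy with no forced order relative to Alder — 2.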